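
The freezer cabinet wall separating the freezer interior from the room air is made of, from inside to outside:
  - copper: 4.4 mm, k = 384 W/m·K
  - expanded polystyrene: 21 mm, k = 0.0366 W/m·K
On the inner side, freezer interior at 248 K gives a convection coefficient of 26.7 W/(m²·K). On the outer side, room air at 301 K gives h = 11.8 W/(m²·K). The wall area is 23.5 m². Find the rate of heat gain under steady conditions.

Model the wall as resistances in series:
R_inner film = 1/(h_i·A) = 1/(26.7×23.5) = 0.001594 K/W
R_copper = L/(kA) = 0.0044/(384×23.5) = 4.876×10^-7 K/W
R_expanded polystyrene = L/(kA) = 0.021/(0.0366×23.5) = 0.02442 K/W
R_outer film = 1/(h_o·A) = 1/(11.8×23.5) = 0.003606 K/W
R_total = 0.02962 K/W
Q = ΔT / R_total = 53 / 0.02962

Q ≈ 1790 W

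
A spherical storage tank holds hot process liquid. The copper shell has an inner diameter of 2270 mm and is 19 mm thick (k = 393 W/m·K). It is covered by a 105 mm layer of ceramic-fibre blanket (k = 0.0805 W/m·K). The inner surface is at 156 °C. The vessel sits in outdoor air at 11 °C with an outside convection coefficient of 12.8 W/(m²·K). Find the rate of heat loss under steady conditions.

Q ≈ 1920 W

Radial (spherical) resistances in series:
R_copper shell = (1/1.135 − 1/1.154)/(4π×393) = 2.937×10^-6 K/W
R_ceramic-fibre blanket = (1/1.154 − 1/1.259)/(4π×0.0805) = 0.07144 K/W
R_outer film = 1/(h·4πr_o²) = 1/(12.8×4π×1.259²) = 0.003922 K/W
R_total = 0.07537 K/W
Q = ΔT/R_total = 145/0.07537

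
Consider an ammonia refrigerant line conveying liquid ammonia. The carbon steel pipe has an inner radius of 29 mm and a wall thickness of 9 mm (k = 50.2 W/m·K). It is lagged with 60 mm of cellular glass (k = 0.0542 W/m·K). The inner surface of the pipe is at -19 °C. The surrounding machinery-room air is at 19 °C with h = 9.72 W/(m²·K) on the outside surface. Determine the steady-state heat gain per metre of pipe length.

Treating each annulus and film as a series resistance:
R_carbon steel pipe wall = ln(38/29)/(2π×50.2×1) = 8.569×10^-4 K/W
R_cellular glass = ln(98/38)/(2π×0.0542×1) = 2.782 K/W
R_outer film = 1/(h_o·2πr_oL) = 1/(9.72×2π×0.098×1) = 0.1671 K/W
R_total = 2.95 K/W
Q = ΔT/R_total = 38/2.95

q′ ≈ 12.9 W/m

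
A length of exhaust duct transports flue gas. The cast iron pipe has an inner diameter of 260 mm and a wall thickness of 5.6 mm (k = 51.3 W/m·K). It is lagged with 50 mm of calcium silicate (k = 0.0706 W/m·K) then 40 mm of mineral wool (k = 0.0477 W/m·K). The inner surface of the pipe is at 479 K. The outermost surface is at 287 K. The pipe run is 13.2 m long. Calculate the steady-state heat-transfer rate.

For a radial system each layer contributes R = ln(r_out/r_in)/(2πkL); films add R = 1/(hA).
R_cast iron pipe wall = ln(135.6/130)/(2π×51.3×13.2) = 9.912×10^-6 K/W
R_calcium silicate = ln(185.6/135.6)/(2π×0.0706×13.2) = 0.05361 K/W
R_mineral wool = ln(225.6/185.6)/(2π×0.0477×13.2) = 0.04933 K/W
R_total = 0.1029 K/W
Q = ΔT/R_total = 192/0.1029

Q ≈ 1870 W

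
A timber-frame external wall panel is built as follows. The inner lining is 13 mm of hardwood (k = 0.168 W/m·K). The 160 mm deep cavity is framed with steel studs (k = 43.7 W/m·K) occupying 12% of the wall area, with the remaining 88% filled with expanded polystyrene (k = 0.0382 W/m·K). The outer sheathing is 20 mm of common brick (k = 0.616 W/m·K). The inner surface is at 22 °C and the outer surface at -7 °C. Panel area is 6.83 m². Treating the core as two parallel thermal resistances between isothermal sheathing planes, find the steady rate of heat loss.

Sheathing layers in series; stud and cavity paths in parallel between them.
R_inner = 0.013/(0.168×6.83) = 0.01133 K/W
R_stud  = 0.16/(43.7×0.12×6.83) = 0.004467 K/W
R_cav   = 0.16/(0.0382×0.88×6.83) = 0.6969 K/W
1/R_core = 1/R_stud + 1/R_cav → R_core = 0.004439 K/W
R_outer = 0.02/(0.616×6.83) = 0.004754 K/W
R_total = 0.02052 K/W
Q = ΔT/R_total = 29/0.02052

Q ≈ 1410 W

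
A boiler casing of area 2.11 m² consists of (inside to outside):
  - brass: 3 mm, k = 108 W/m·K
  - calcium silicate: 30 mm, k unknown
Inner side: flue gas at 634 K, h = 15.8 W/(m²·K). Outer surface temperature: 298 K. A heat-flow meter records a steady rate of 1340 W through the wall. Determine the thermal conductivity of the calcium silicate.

k ≈ 0.0644 W/(m·K)

Model the wall as resistances in series:
R_inner film = 1/(h_i·A) = 1/(15.8×2.11) = 0.03 K/W
R_brass = L/(kA) = 0.003/(108×2.11) = 1.316×10^-5 K/W
Sum of known resistances R_other = 0.03001 K/W
Total R = ΔT/Q = 336/1340 = 0.2507 K/W
R_calcium silicate = R_total − R_other = 0.2207 K/W
k = L/(R·A) = 0.03/(0.2207×2.11)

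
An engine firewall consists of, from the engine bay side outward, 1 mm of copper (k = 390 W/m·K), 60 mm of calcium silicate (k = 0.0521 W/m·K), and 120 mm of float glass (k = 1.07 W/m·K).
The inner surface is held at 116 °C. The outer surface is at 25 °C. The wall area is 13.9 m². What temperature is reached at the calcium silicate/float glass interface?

T ≈ 33.1 °C

Model the wall as resistances in series:
R_copper = L/(kA) = 0.001/(390×13.9) = 1.845×10^-7 K/W
R_calcium silicate = L/(kA) = 0.06/(0.0521×13.9) = 0.08285 K/W
R_float glass = L/(kA) = 0.12/(1.07×13.9) = 0.008068 K/W
R_total = 0.09092 K/W;  Q = ΔT/R_total = 91/0.09092 = 1001 W
T_interface = T_inner − Q·ΣR(inner→interface) = 116 − 1000×0.08285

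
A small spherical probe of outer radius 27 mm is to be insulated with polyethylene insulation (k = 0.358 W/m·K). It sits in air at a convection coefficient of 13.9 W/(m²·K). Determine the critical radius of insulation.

For a sphere r_cr = 2k/h = 2×0.358/13.9
r_cr = 51.5 mm; since the bare radius (27 mm) is below r_cr, adding a thin layer of insulation will *increase* heat loss.

r_cr ≈ 51.5 mm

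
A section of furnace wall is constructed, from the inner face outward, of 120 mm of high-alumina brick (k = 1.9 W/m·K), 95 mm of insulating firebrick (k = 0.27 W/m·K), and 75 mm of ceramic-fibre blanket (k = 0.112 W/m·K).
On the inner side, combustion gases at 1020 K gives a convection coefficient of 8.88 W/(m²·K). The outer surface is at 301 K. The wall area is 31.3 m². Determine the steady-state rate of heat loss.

Q ≈ 18800 W

Treating each layer as a thermal resistance in series:
R_inner film = 1/(h_i·A) = 1/(8.88×31.3) = 0.003598 K/W
R_high-alumina brick = L/(kA) = 0.12/(1.9×31.3) = 0.002018 K/W
R_insulating firebrick = L/(kA) = 0.095/(0.27×31.3) = 0.01124 K/W
R_ceramic-fibre blanket = L/(kA) = 0.075/(0.112×31.3) = 0.02139 K/W
R_total = 0.03825 K/W
Q = ΔT / R_total = 719 / 0.03825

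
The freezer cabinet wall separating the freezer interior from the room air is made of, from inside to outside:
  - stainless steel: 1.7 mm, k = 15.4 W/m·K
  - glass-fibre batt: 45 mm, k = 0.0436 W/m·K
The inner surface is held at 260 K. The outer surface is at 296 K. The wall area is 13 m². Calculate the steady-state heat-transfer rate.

Q ≈ 453 W

Thermal resistances in series:
R_stainless steel = L/(kA) = 0.0017/(15.4×13) = 8.492×10^-6 K/W
R_glass-fibre batt = L/(kA) = 0.045/(0.0436×13) = 0.07939 K/W
R_total = 0.0794 K/W
Q = ΔT / R_total = 36 / 0.0794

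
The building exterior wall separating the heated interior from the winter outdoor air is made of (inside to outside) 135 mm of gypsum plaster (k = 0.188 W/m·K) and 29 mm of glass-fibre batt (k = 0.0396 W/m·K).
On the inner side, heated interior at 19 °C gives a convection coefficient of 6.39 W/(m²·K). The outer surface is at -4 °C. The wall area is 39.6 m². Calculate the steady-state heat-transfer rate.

Q ≈ 567 W

Using the resistance-network approach (series):
R_inner film = 1/(h_i·A) = 1/(6.39×39.6) = 0.003952 K/W
R_gypsum plaster = L/(kA) = 0.135/(0.188×39.6) = 0.01813 K/W
R_glass-fibre batt = L/(kA) = 0.029/(0.0396×39.6) = 0.01849 K/W
R_total = 0.04058 K/W
Q = ΔT / R_total = 23 / 0.04058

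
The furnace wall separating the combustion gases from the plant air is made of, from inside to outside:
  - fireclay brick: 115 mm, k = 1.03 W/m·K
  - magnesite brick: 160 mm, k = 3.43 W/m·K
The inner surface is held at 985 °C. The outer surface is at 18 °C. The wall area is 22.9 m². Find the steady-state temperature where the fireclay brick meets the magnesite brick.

Treating each layer as a thermal resistance in series:
R_fireclay brick = L/(kA) = 0.115/(1.03×22.9) = 0.004876 K/W
R_magnesite brick = L/(kA) = 0.16/(3.43×22.9) = 0.002037 K/W
R_total = 0.006913 K/W;  Q = ΔT/R_total = 967/0.006913 = 139900 W
T_interface = T_inner − Q·ΣR(inner→interface) = 985 − 140000×0.004876

T ≈ 303 °C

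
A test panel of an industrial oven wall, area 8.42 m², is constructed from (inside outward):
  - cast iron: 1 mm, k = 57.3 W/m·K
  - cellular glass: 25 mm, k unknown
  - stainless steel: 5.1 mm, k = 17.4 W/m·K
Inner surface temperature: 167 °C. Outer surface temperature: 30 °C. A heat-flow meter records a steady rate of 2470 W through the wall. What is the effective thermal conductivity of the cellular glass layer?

k ≈ 0.0536 W/(m·K)

Thermal resistances in series:
R_cast iron = L/(kA) = 0.001/(57.3×8.42) = 2.073×10^-6 K/W
R_stainless steel = L/(kA) = 0.0051/(17.4×8.42) = 3.481×10^-5 K/W
Sum of known resistances R_other = 3.688×10^-5 K/W
Total R = ΔT/Q = 137/2470 = 0.05547 K/W
R_cellular glass = R_total − R_other = 0.05543 K/W
k = L/(R·A) = 0.025/(0.05543×8.42)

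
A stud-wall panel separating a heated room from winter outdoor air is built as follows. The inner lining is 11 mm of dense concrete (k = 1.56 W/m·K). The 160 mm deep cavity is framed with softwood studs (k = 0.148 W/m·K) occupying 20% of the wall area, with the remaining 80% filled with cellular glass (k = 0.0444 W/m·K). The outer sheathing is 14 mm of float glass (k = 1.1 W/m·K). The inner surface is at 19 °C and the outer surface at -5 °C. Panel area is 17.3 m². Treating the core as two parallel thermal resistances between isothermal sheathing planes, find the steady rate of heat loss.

Sheathing layers in series; stud and cavity paths in parallel between them.
R_inner = 0.011/(1.56×17.3) = 4.076×10^-4 K/W
R_stud  = 0.16/(0.148×0.2×17.3) = 0.3125 K/W
R_cav   = 0.16/(0.0444×0.8×17.3) = 0.2604 K/W
1/R_core = 1/R_stud + 1/R_cav → R_core = 0.142 K/W
R_outer = 0.014/(1.1×17.3) = 7.357×10^-4 K/W
R_total = 0.1432 K/W
Q = ΔT/R_total = 24/0.1432

Q ≈ 168 W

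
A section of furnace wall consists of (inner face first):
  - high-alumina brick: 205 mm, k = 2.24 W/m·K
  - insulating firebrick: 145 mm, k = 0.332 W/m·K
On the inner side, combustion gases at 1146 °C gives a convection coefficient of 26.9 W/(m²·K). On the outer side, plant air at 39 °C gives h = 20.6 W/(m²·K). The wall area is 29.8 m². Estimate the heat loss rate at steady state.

Q ≈ 53700 W

Thermal resistances in series:
R_inner film = 1/(h_i·A) = 1/(26.9×29.8) = 0.001247 K/W
R_high-alumina brick = L/(kA) = 0.205/(2.24×29.8) = 0.003071 K/W
R_insulating firebrick = L/(kA) = 0.145/(0.332×29.8) = 0.01466 K/W
R_outer film = 1/(h_o·A) = 1/(20.6×29.8) = 0.001629 K/W
R_total = 0.0206 K/W
Q = ΔT / R_total = 1107 / 0.0206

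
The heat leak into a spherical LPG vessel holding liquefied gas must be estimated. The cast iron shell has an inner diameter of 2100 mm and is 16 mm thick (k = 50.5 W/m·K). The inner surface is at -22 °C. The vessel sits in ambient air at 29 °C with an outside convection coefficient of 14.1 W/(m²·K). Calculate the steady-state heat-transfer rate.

Q ≈ 10200 W

Each spherical layer contributes R = (1/r_i − 1/r_o)/(4πk):
R_cast iron shell = (1/1.05 − 1/1.066)/(4π×50.5) = 2.253×10^-5 K/W
R_outer film = 1/(h·4πr_o²) = 1/(14.1×4π×1.066²) = 0.004967 K/W
R_total = 0.004989 K/W
Q = ΔT/R_total = 51/0.004989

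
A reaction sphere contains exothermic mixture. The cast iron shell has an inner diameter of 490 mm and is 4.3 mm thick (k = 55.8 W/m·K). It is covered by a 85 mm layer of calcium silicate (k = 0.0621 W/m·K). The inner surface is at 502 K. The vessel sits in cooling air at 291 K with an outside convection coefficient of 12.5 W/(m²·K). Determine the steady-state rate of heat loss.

Q ≈ 155 W

Spherical conduction: R = (1/r_in − 1/r_out)/(4πk) per layer; series-sum.
R_cast iron shell = (1/0.245 − 1/0.2493)/(4π×55.8) = 1.004×10^-4 K/W
R_calcium silicate = (1/0.2493 − 1/0.3343)/(4π×0.0621) = 1.307 K/W
R_outer film = 1/(h·4πr_o²) = 1/(12.5×4π×0.3343²) = 0.05696 K/W
R_total = 1.364 K/W
Q = ΔT/R_total = 211/1.364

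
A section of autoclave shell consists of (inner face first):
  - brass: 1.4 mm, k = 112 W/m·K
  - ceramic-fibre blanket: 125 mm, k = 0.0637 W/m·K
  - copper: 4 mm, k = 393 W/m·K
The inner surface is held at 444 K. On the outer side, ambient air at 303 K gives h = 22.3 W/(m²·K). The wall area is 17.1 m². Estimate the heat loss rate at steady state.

Q ≈ 1200 W

Using the resistance-network approach (series):
R_brass = L/(kA) = 0.0014/(112×17.1) = 7.31×10^-7 K/W
R_ceramic-fibre blanket = L/(kA) = 0.125/(0.0637×17.1) = 0.1148 K/W
R_copper = L/(kA) = 0.004/(393×17.1) = 5.952×10^-7 K/W
R_outer film = 1/(h_o·A) = 1/(22.3×17.1) = 0.002622 K/W
R_total = 0.1174 K/W
Q = ΔT / R_total = 141 / 0.1174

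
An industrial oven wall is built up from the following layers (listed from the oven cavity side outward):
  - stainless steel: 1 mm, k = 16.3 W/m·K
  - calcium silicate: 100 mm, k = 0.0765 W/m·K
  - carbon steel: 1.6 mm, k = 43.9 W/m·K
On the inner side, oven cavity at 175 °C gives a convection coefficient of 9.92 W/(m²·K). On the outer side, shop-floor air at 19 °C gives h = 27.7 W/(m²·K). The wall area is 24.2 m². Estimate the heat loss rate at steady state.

Q ≈ 2610 W

Model the wall as resistances in series:
R_inner film = 1/(h_i·A) = 1/(9.92×24.2) = 0.004166 K/W
R_stainless steel = L/(kA) = 0.001/(16.3×24.2) = 2.535×10^-6 K/W
R_calcium silicate = L/(kA) = 0.1/(0.0765×24.2) = 0.05402 K/W
R_carbon steel = L/(kA) = 0.0016/(43.9×24.2) = 1.506×10^-6 K/W
R_outer film = 1/(h_o·A) = 1/(27.7×24.2) = 0.001492 K/W
R_total = 0.05968 K/W
Q = ΔT / R_total = 156 / 0.05968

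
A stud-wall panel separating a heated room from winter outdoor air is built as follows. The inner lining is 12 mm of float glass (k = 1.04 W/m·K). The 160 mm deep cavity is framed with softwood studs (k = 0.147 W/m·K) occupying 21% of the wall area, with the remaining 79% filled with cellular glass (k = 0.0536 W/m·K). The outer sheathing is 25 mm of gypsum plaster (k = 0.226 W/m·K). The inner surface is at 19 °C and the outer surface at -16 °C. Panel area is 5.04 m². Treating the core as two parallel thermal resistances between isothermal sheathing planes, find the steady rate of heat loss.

Sheathing layers in series; stud and cavity paths in parallel between them.
R_inner = 0.012/(1.04×5.04) = 0.002289 K/W
R_stud  = 0.16/(0.147×0.21×5.04) = 1.028 K/W
R_cav   = 0.16/(0.0536×0.79×5.04) = 0.7497 K/W
1/R_core = 1/R_stud + 1/R_cav → R_core = 0.4336 K/W
R_outer = 0.025/(0.226×5.04) = 0.02195 K/W
R_total = 0.4578 K/W
Q = ΔT/R_total = 35/0.4578

Q ≈ 76.4 W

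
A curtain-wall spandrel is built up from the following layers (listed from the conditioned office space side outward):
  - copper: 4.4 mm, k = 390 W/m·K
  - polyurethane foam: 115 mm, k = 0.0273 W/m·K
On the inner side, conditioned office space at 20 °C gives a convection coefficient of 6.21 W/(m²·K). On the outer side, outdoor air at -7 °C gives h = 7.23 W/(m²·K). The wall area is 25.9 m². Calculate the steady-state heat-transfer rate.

Treating each layer as a thermal resistance in series:
R_inner film = 1/(h_i·A) = 1/(6.21×25.9) = 0.006217 K/W
R_copper = L/(kA) = 0.0044/(390×25.9) = 4.356×10^-7 K/W
R_polyurethane foam = L/(kA) = 0.115/(0.0273×25.9) = 0.1626 K/W
R_outer film = 1/(h_o·A) = 1/(7.23×25.9) = 0.00534 K/W
R_total = 0.1742 K/W
Q = ΔT / R_total = 27 / 0.1742

Q ≈ 155 W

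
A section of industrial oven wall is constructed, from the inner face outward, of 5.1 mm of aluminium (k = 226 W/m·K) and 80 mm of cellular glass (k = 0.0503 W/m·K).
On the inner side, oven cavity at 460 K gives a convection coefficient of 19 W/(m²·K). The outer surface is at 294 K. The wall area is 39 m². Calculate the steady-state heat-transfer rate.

Treating each layer as a thermal resistance in series:
R_inner film = 1/(h_i·A) = 1/(19×39) = 0.00135 K/W
R_aluminium = L/(kA) = 0.0051/(226×39) = 5.786×10^-7 K/W
R_cellular glass = L/(kA) = 0.08/(0.0503×39) = 0.04078 K/W
R_total = 0.04213 K/W
Q = ΔT / R_total = 166 / 0.04213

Q ≈ 3940 W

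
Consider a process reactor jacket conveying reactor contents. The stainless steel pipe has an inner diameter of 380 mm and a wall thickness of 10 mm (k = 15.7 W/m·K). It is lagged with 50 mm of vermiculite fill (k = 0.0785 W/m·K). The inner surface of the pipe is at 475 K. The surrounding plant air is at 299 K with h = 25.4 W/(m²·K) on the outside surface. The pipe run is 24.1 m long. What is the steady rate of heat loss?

Q ≈ 8870 W

Per-layer cylindrical resistances, series-summed:
R_stainless steel pipe wall = ln(200/190)/(2π×15.7×24.1) = 2.158×10^-5 K/W
R_vermiculite fill = ln(250/200)/(2π×0.0785×24.1) = 0.01877 K/W
R_outer film = 1/(h_o·2πr_oL) = 1/(25.4×2π×0.25×24.1) = 0.00104 K/W
R_total = 0.01983 K/W
Q = ΔT/R_total = 176/0.01983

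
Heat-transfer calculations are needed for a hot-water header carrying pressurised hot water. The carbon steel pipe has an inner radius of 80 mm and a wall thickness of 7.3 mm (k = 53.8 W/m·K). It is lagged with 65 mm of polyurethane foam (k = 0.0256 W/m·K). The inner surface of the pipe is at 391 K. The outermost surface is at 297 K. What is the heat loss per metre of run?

Cylindrical conduction, so R = ln(r₂/r₁)/(2πkL) per layer, in series:
R_carbon steel pipe wall = ln(87.3/80)/(2π×53.8×1) = 2.583×10^-4 K/W
R_polyurethane foam = ln(152.3/87.3)/(2π×0.0256×1) = 3.46 K/W
R_total = 3.46 K/W
Q = ΔT/R_total = 94/3.46

q′ ≈ 27.2 W/m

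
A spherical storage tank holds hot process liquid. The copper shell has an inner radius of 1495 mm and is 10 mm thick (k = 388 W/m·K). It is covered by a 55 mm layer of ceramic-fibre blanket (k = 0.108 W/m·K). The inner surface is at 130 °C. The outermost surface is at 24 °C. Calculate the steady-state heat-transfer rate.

Q ≈ 6140 W

Radial (spherical) resistances in series:
R_copper shell = (1/1.495 − 1/1.505)/(4π×388) = 9.116×10^-7 K/W
R_ceramic-fibre blanket = (1/1.505 − 1/1.56)/(4π×0.108) = 0.01726 K/W
R_total = 0.01726 K/W
Q = ΔT/R_total = 106/0.01726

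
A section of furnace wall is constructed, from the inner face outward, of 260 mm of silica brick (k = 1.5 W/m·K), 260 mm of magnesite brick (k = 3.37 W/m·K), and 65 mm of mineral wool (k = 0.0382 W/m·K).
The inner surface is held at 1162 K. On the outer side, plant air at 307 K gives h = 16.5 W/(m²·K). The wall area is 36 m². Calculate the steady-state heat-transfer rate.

Q ≈ 15300 W

Model the wall as resistances in series:
R_silica brick = L/(kA) = 0.26/(1.5×36) = 0.004815 K/W
R_magnesite brick = L/(kA) = 0.26/(3.37×36) = 0.002143 K/W
R_mineral wool = L/(kA) = 0.065/(0.0382×36) = 0.04727 K/W
R_outer film = 1/(h_o·A) = 1/(16.5×36) = 0.001684 K/W
R_total = 0.05591 K/W
Q = ΔT / R_total = 855 / 0.05591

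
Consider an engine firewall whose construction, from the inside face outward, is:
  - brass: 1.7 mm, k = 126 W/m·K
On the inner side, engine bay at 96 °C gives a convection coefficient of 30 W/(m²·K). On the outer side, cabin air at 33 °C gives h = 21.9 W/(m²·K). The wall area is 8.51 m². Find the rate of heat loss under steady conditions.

Series thermal resistances:
R_inner film = 1/(h_i·A) = 1/(30×8.51) = 0.003917 K/W
R_brass = L/(kA) = 0.0017/(126×8.51) = 1.585×10^-6 K/W
R_outer film = 1/(h_o·A) = 1/(21.9×8.51) = 0.005366 K/W
R_total = 0.009284 K/W
Q = ΔT / R_total = 63 / 0.009284

Q ≈ 6790 W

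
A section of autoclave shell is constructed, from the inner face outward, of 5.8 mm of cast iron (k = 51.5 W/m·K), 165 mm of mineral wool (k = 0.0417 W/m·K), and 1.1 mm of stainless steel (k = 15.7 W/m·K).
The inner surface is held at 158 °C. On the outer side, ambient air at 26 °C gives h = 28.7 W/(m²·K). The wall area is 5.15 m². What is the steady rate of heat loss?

Thermal resistances in series:
R_cast iron = L/(kA) = 0.0058/(51.5×5.15) = 2.187×10^-5 K/W
R_mineral wool = L/(kA) = 0.165/(0.0417×5.15) = 0.7683 K/W
R_stainless steel = L/(kA) = 0.0011/(15.7×5.15) = 1.36×10^-5 K/W
R_outer film = 1/(h_o·A) = 1/(28.7×5.15) = 0.006766 K/W
R_total = 0.7751 K/W
Q = ΔT / R_total = 132 / 0.7751

Q ≈ 170 W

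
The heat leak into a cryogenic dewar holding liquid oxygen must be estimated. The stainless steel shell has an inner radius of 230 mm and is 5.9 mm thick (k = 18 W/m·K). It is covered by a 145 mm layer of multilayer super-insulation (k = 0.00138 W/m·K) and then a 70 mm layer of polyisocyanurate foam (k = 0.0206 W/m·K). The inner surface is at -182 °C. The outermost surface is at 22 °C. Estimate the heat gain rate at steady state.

Spherical conduction: R = (1/r_in − 1/r_out)/(4πk) per layer; series-sum.
R_stainless steel shell = (1/0.23 − 1/0.2359)/(4π×18) = 4.807×10^-4 K/W
R_multilayer super-insulation = (1/0.2359 − 1/0.3809)/(4π×0.00138) = 93.06 K/W
R_polyisocyanurate foam = (1/0.3809 − 1/0.4509)/(4π×0.0206) = 1.574 K/W
R_total = 94.63 K/W
Q = ΔT/R_total = 204/94.63

Q ≈ 2.16 W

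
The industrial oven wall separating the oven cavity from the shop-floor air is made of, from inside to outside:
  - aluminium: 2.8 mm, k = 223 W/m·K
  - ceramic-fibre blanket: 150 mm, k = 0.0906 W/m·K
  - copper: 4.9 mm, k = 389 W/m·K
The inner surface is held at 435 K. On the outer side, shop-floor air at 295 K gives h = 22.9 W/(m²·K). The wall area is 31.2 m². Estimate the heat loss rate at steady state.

Q ≈ 2570 W

Treating each layer as a thermal resistance in series:
R_aluminium = L/(kA) = 0.0028/(223×31.2) = 4.024×10^-7 K/W
R_ceramic-fibre blanket = L/(kA) = 0.15/(0.0906×31.2) = 0.05307 K/W
R_copper = L/(kA) = 0.0049/(389×31.2) = 4.037×10^-7 K/W
R_outer film = 1/(h_o·A) = 1/(22.9×31.2) = 0.0014 K/W
R_total = 0.05447 K/W
Q = ΔT / R_total = 140 / 0.05447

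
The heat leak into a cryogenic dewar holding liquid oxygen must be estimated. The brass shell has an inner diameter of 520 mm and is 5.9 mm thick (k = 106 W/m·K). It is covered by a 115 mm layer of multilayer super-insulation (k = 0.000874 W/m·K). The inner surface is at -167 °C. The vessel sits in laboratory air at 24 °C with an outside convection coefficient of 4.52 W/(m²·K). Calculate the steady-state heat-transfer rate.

Each spherical layer contributes R = (1/r_i − 1/r_o)/(4πk):
R_brass shell = (1/0.26 − 1/0.2659)/(4π×106) = 6.407×10^-5 K/W
R_multilayer super-insulation = (1/0.2659 − 1/0.3809)/(4π×0.000874) = 103.4 K/W
R_outer film = 1/(h·4πr_o²) = 1/(4.52×4π×0.3809²) = 0.1213 K/W
R_total = 103.5 K/W
Q = ΔT/R_total = 191/103.5

Q ≈ 1.85 W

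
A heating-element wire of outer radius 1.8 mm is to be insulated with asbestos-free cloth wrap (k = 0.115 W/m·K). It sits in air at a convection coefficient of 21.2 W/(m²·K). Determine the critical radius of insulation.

r_cr ≈ 5.42 mm

For a cylinder r_cr = k/h = 0.115/21.2
r_cr = 5.42 mm; since the bare radius (1.8 mm) is below r_cr, adding a thin layer of insulation will *increase* heat loss.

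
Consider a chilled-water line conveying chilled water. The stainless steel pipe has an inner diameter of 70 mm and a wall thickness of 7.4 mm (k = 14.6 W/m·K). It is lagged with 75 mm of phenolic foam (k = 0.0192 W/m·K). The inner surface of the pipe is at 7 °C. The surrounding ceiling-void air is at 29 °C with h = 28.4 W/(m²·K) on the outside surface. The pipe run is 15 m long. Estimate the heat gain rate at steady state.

Q ≈ 38.9 W

Radial resistances (cylindrical: R_cond = ln(r_o/r_i)/(2πkL), R_conv = 1/(h·2πrL)):
R_stainless steel pipe wall = ln(42.4/35)/(2π×14.6×15) = 1.394×10^-4 K/W
R_phenolic foam = ln(117.4/42.4)/(2π×0.0192×15) = 0.5628 K/W
R_outer film = 1/(h_o·2πr_oL) = 1/(28.4×2π×0.1174×15) = 0.003182 K/W
R_total = 0.5661 K/W
Q = ΔT/R_total = 22/0.5661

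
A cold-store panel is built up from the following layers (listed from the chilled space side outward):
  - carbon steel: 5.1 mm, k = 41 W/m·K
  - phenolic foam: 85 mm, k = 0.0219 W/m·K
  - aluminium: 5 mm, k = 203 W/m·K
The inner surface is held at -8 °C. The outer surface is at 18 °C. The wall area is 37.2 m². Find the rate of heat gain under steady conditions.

Q ≈ 249 W

Using the resistance-network approach (series):
R_carbon steel = L/(kA) = 0.0051/(41×37.2) = 3.344×10^-6 K/W
R_phenolic foam = L/(kA) = 0.085/(0.0219×37.2) = 0.1043 K/W
R_aluminium = L/(kA) = 0.005/(203×37.2) = 6.621×10^-7 K/W
R_total = 0.1043 K/W
Q = ΔT / R_total = 26 / 0.1043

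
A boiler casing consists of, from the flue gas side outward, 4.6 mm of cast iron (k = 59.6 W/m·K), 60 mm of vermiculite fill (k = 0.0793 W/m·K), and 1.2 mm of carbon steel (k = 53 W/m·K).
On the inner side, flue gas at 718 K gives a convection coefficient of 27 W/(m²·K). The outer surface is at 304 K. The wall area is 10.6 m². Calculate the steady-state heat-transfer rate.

Thermal resistances in series:
R_inner film = 1/(h_i·A) = 1/(27×10.6) = 0.003494 K/W
R_cast iron = L/(kA) = 0.0046/(59.6×10.6) = 7.281×10^-6 K/W
R_vermiculite fill = L/(kA) = 0.06/(0.0793×10.6) = 0.07138 K/W
R_carbon steel = L/(kA) = 0.0012/(53×10.6) = 2.136×10^-6 K/W
R_total = 0.07488 K/W
Q = ΔT / R_total = 414 / 0.07488

Q ≈ 5530 W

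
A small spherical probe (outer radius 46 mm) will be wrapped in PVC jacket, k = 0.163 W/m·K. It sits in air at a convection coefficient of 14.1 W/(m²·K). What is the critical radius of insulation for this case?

For a sphere r_cr = 2k/h = 2×0.163/14.1
r_cr = 23.1 mm; since the bare radius (46 mm) is above r_cr, any added insulation will reduce heat loss.

r_cr ≈ 23.1 mm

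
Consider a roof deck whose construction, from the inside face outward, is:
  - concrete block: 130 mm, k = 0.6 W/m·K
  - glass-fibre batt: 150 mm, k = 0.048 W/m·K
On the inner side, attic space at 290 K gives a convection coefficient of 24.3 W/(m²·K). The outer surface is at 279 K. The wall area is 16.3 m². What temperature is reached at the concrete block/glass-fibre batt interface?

T ≈ 289 K

Using the resistance-network approach (series):
R_inner film = 1/(h_i·A) = 1/(24.3×16.3) = 0.002525 K/W
R_concrete block = L/(kA) = 0.13/(0.6×16.3) = 0.01329 K/W
R_glass-fibre batt = L/(kA) = 0.15/(0.048×16.3) = 0.1917 K/W
R_total = 0.2075 K/W;  Q = ΔT/R_total = 11/0.2075 = 53 W
T_interface = T_inner − Q·ΣR(inner→interface) = 290 − 53×0.01582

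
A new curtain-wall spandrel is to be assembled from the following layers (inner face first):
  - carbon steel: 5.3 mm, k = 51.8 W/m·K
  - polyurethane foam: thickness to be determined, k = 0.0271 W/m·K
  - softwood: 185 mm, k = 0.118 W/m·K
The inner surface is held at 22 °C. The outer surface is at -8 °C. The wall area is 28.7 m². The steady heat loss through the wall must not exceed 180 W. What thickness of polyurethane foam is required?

L ≈ 87.1 mm

Using the resistance-network approach (series):
R_carbon steel = L/(kA) = 0.0053/(51.8×28.7) = 3.565×10^-6 K/W
R_softwood = L/(kA) = 0.185/(0.118×28.7) = 0.05463 K/W
Sum of the known resistances R_other = 0.05463 K/W
Required total resistance R_tot = ΔT/Q_allow = 30/180 = 0.1667 K/W
R_polyurethane foam = R_tot − R_other = 0.112 K/W
L = R·k·A = 0.112×0.0271×28.7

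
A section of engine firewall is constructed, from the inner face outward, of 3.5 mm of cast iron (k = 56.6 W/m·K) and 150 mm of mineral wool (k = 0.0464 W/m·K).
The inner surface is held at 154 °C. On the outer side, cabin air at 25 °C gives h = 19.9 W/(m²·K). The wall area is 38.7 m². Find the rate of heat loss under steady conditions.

Q ≈ 1520 W

Thermal resistances in series:
R_cast iron = L/(kA) = 0.0035/(56.6×38.7) = 1.598×10^-6 K/W
R_mineral wool = L/(kA) = 0.15/(0.0464×38.7) = 0.08353 K/W
R_outer film = 1/(h_o·A) = 1/(19.9×38.7) = 0.001298 K/W
R_total = 0.08483 K/W
Q = ΔT / R_total = 129 / 0.08483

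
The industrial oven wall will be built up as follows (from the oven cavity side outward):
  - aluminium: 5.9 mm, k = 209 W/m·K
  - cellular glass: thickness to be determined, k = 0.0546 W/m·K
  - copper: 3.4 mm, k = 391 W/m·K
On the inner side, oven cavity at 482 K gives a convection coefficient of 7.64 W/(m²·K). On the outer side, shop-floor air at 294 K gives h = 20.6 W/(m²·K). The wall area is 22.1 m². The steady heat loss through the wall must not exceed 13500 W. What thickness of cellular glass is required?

Thermal resistances in series:
R_inner film = 1/(h_i·A) = 1/(7.64×22.1) = 0.005923 K/W
R_aluminium = L/(kA) = 0.0059/(209×22.1) = 1.277×10^-6 K/W
R_copper = L/(kA) = 0.0034/(391×22.1) = 3.935×10^-7 K/W
R_outer film = 1/(h_o·A) = 1/(20.6×22.1) = 0.002197 K/W
Sum of the known resistances R_other = 0.008121 K/W
Required total resistance R_tot = ΔT/Q_allow = 188/13500 = 0.01393 K/W
R_cellular glass = R_tot − R_other = 0.005805 K/W
L = R·k·A = 0.005805×0.0546×22.1

L ≈ 7 mm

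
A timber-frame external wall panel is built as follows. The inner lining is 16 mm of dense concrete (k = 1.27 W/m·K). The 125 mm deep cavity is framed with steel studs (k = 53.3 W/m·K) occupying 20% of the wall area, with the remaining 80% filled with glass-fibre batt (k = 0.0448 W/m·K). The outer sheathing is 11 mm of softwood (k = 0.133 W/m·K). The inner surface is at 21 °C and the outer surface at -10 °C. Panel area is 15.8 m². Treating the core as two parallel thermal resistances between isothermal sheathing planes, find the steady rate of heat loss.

Q ≈ 4580 W

Sheathing layers in series; stud and cavity paths in parallel between them.
R_inner = 0.016/(1.27×15.8) = 7.974×10^-4 K/W
R_stud  = 0.125/(53.3×0.2×15.8) = 7.422×10^-4 K/W
R_cav   = 0.125/(0.0448×0.8×15.8) = 0.2207 K/W
1/R_core = 1/R_stud + 1/R_cav → R_core = 7.397×10^-4 K/W
R_outer = 0.011/(0.133×15.8) = 0.005235 K/W
R_total = 0.006772 K/W
Q = ΔT/R_total = 31/0.006772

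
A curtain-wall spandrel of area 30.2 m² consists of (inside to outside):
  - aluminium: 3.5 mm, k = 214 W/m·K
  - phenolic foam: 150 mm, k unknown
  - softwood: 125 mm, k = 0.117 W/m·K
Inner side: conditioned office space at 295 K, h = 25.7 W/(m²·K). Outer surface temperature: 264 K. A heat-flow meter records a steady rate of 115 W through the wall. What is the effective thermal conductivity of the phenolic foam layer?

k ≈ 0.0213 W/(m·K)

Model the wall as resistances in series:
R_inner film = 1/(h_i·A) = 1/(25.7×30.2) = 0.001288 K/W
R_aluminium = L/(kA) = 0.0035/(214×30.2) = 5.416×10^-7 K/W
R_softwood = L/(kA) = 0.125/(0.117×30.2) = 0.03538 K/W
Sum of known resistances R_other = 0.03667 K/W
Total R = ΔT/Q = 31/115 = 0.2696 K/W
R_phenolic foam = R_total − R_other = 0.2329 K/W
k = L/(R·A) = 0.15/(0.2329×30.2)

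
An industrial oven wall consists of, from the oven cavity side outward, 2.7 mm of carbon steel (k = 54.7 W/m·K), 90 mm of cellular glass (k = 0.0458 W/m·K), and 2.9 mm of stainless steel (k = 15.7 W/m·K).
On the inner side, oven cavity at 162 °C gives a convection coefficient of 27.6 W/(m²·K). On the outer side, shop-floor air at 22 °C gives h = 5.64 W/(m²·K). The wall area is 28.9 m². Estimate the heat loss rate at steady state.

Q ≈ 1860 W

Thermal resistances in series:
R_inner film = 1/(h_i·A) = 1/(27.6×28.9) = 0.001254 K/W
R_carbon steel = L/(kA) = 0.0027/(54.7×28.9) = 1.708×10^-6 K/W
R_cellular glass = L/(kA) = 0.09/(0.0458×28.9) = 0.068 K/W
R_stainless steel = L/(kA) = 0.0029/(15.7×28.9) = 6.391×10^-6 K/W
R_outer film = 1/(h_o·A) = 1/(5.64×28.9) = 0.006135 K/W
R_total = 0.07539 K/W
Q = ΔT / R_total = 140 / 0.07539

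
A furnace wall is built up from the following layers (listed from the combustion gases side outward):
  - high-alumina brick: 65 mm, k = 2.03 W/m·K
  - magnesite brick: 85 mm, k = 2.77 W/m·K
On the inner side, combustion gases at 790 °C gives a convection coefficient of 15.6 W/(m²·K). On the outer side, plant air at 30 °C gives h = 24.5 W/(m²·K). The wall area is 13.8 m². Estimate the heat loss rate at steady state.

Using the resistance-network approach (series):
R_inner film = 1/(h_i·A) = 1/(15.6×13.8) = 0.004645 K/W
R_high-alumina brick = L/(kA) = 0.065/(2.03×13.8) = 0.00232 K/W
R_magnesite brick = L/(kA) = 0.085/(2.77×13.8) = 0.002224 K/W
R_outer film = 1/(h_o·A) = 1/(24.5×13.8) = 0.002958 K/W
R_total = 0.01215 K/W
Q = ΔT / R_total = 760 / 0.01215

Q ≈ 62600 W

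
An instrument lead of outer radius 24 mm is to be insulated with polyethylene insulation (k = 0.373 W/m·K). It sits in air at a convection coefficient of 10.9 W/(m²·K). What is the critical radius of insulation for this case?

r_cr ≈ 34.2 mm

For a cylinder r_cr = k/h = 0.373/10.9
r_cr = 34.2 mm; since the bare radius (24 mm) is below r_cr, adding a thin layer of insulation will *increase* heat loss.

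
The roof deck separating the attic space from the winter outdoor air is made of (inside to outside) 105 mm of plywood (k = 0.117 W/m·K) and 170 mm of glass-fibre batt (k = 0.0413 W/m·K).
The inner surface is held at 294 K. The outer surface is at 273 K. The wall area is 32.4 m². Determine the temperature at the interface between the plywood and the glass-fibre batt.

Treating each layer as a thermal resistance in series:
R_plywood = L/(kA) = 0.105/(0.117×32.4) = 0.0277 K/W
R_glass-fibre batt = L/(kA) = 0.17/(0.0413×32.4) = 0.127 K/W
R_total = 0.1547 K/W;  Q = ΔT/R_total = 21/0.1547 = 135.7 W
T_interface = T_inner − Q·ΣR(inner→interface) = 294 − 136×0.0277

T ≈ 290 K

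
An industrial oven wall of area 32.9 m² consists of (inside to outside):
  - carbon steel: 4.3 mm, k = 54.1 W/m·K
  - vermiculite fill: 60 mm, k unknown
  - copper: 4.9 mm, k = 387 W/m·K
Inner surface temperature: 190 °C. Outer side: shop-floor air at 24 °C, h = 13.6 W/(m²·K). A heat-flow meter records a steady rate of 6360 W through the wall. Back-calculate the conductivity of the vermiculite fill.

k ≈ 0.0764 W/(m·K)

Using the resistance-network approach (series):
R_carbon steel = L/(kA) = 0.0043/(54.1×32.9) = 2.416×10^-6 K/W
R_copper = L/(kA) = 0.0049/(387×32.9) = 3.848×10^-7 K/W
R_outer film = 1/(h_o·A) = 1/(13.6×32.9) = 0.002235 K/W
Sum of known resistances R_other = 0.002238 K/W
Total R = ΔT/Q = 166/6360 = 0.0261 K/W
R_vermiculite fill = R_total − R_other = 0.02386 K/W
k = L/(R·A) = 0.06/(0.02386×32.9)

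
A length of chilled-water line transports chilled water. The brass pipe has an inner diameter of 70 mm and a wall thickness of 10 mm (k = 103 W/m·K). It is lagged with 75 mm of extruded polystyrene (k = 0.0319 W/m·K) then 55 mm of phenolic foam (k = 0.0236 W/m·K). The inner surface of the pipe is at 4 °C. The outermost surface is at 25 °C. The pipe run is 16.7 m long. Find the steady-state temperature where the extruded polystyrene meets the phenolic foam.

Treating each annulus and film as a series resistance:
R_brass pipe wall = ln(45/35)/(2π×103×16.7) = 2.325×10^-5 K/W
R_extruded polystyrene = ln(120/45)/(2π×0.0319×16.7) = 0.293 K/W
R_phenolic foam = ln(175/120)/(2π×0.0236×16.7) = 0.1524 K/W
R_total = 0.4454 K/W
Q = ΔT/R_total = 21/0.4454
Q = 47.1 W
T_interface = T_inner + Q·ΣR(inner→interface) = 4 + 47.1×0.293

T ≈ 17.8 °C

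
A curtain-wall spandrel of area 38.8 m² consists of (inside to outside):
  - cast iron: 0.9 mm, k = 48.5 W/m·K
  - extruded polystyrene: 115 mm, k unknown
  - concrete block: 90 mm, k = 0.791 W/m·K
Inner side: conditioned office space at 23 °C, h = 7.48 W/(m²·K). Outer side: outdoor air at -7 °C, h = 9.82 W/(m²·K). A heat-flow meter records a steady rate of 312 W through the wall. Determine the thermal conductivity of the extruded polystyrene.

Model the wall as resistances in series:
R_inner film = 1/(h_i·A) = 1/(7.48×38.8) = 0.003446 K/W
R_cast iron = L/(kA) = 0.0009/(48.5×38.8) = 4.783×10^-7 K/W
R_concrete block = L/(kA) = 0.09/(0.791×38.8) = 0.002932 K/W
R_outer film = 1/(h_o·A) = 1/(9.82×38.8) = 0.002625 K/W
Sum of known resistances R_other = 0.009003 K/W
Total R = ΔT/Q = 30/312 = 0.09615 K/W
R_extruded polystyrene = R_total − R_other = 0.08715 K/W
k = L/(R·A) = 0.115/(0.08715×38.8)

k ≈ 0.034 W/(m·K)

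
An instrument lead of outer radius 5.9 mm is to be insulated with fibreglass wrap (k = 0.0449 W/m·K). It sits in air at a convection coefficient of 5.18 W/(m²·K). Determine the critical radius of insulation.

r_cr ≈ 8.67 mm

For a cylinder r_cr = k/h = 0.0449/5.18
r_cr = 8.67 mm; since the bare radius (5.9 mm) is below r_cr, adding a thin layer of insulation will *increase* heat loss.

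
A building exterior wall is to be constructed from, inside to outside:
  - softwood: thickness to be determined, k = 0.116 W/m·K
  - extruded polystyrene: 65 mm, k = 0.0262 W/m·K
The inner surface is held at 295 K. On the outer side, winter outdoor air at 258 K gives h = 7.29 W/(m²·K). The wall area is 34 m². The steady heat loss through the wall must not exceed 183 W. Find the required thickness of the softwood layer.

L ≈ 494 mm

Series thermal resistances:
R_extruded polystyrene = L/(kA) = 0.065/(0.0262×34) = 0.07297 K/W
R_outer film = 1/(h_o·A) = 1/(7.29×34) = 0.004035 K/W
Sum of the known resistances R_other = 0.077 K/W
Required total resistance R_tot = ΔT/Q_allow = 37/183 = 0.2022 K/W
R_softwood = R_tot − R_other = 0.1252 K/W
L = R·k·A = 0.1252×0.116×34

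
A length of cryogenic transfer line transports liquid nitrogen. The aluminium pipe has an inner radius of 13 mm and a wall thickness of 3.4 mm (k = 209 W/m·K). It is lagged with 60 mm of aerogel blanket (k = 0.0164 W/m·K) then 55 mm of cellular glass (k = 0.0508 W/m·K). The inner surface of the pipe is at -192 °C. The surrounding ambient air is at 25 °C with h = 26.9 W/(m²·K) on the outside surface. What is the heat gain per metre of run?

q′ ≈ 13 W/m

Treating each annulus and film as a series resistance:
R_aluminium pipe wall = ln(16.4/13)/(2π×209×1) = 1.769×10^-4 K/W
R_aerogel blanket = ln(76.4/16.4)/(2π×0.0164×1) = 14.93 K/W
R_cellular glass = ln(131.4/76.4)/(2π×0.0508×1) = 1.699 K/W
R_outer film = 1/(h_o·2πr_oL) = 1/(26.9×2π×0.1314×1) = 0.04503 K/W
R_total = 16.68 K/W
Q = ΔT/R_total = 217/16.68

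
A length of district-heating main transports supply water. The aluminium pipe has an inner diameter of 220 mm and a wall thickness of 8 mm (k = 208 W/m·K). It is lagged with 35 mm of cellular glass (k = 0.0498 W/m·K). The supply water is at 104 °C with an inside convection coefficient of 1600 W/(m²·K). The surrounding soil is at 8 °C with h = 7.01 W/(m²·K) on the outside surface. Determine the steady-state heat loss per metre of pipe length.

Radial resistances (cylindrical: R_cond = ln(r_o/r_i)/(2πkL), R_conv = 1/(h·2πrL)):
R_inner film = 1/(h_i·2πr₁L) = 1/(1600×2π×0.11×1) = 9.043×10^-4 K/W
R_aluminium pipe wall = ln(118/110)/(2π×208×1) = 5.372×10^-5 K/W
R_cellular glass = ln(153/118)/(2π×0.0498×1) = 0.8301 K/W
R_outer film = 1/(h_o·2πr_oL) = 1/(7.01×2π×0.153×1) = 0.1484 K/W
R_total = 0.9795 K/W
Q = ΔT/R_total = 96/0.9795

q′ ≈ 98 W/m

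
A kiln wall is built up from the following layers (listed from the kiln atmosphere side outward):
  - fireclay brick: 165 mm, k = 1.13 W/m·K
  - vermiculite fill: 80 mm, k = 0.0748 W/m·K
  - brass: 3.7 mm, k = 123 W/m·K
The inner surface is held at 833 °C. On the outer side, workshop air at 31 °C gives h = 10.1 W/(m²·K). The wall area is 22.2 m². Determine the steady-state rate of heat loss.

Q ≈ 13500 W

Treating each layer as a thermal resistance in series:
R_fireclay brick = L/(kA) = 0.165/(1.13×22.2) = 0.006577 K/W
R_vermiculite fill = L/(kA) = 0.08/(0.0748×22.2) = 0.04818 K/W
R_brass = L/(kA) = 0.0037/(123×22.2) = 1.355×10^-6 K/W
R_outer film = 1/(h_o·A) = 1/(10.1×22.2) = 0.00446 K/W
R_total = 0.05922 K/W
Q = ΔT / R_total = 802 / 0.05922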